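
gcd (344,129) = 43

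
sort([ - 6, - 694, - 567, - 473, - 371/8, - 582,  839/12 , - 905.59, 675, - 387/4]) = [ - 905.59, - 694, - 582, - 567, - 473,-387/4, - 371/8,  -  6,839/12,675] 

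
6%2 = 0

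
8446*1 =8446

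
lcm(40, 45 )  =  360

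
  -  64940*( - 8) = 519520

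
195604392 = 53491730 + 142112662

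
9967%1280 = 1007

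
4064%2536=1528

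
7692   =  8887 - 1195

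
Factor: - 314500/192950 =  -2^1*5^1*37^1*227^( - 1 ) = - 370/227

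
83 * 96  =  7968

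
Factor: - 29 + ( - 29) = -2^1*29^1 = -58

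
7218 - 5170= 2048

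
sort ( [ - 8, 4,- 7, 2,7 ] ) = [ - 8,-7, 2, 4,7]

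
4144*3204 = 13277376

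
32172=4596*7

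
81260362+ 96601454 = 177861816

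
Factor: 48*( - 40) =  - 1920=   -  2^7*3^1*5^1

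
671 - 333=338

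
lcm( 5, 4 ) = 20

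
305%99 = 8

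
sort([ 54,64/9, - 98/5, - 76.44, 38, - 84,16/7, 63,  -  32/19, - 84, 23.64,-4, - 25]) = [-84,  -  84, - 76.44, - 25,-98/5, - 4, -32/19, 16/7, 64/9, 23.64, 38,54 , 63 ] 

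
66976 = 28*2392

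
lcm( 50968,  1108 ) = 50968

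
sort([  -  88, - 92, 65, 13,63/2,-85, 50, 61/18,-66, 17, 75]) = [ - 92, - 88,-85, - 66,61/18, 13,  17, 63/2,  50 , 65, 75]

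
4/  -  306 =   -  2/153 =- 0.01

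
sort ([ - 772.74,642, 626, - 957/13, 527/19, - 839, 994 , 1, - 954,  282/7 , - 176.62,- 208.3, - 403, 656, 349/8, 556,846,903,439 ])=[-954, - 839, - 772.74,-403, - 208.3, - 176.62,  -  957/13, 1, 527/19, 282/7,349/8,439,556,626,642,656, 846, 903, 994]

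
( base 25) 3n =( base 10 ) 98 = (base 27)3h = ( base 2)1100010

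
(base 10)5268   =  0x1494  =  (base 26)7KG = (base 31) 5ET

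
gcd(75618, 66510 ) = 18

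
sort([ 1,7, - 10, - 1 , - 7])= [ - 10,  -  7,-1, 1,7]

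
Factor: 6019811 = 7^1*859973^1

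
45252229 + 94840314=140092543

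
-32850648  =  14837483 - 47688131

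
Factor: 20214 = 2^1*3^2*1123^1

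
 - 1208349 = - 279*4331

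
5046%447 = 129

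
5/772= 5/772 = 0.01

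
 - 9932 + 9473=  - 459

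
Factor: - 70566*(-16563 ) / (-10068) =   -  194797443/1678 = -2^ ( - 1) * 3^1*19^1 * 619^1*839^(-1 )*5521^1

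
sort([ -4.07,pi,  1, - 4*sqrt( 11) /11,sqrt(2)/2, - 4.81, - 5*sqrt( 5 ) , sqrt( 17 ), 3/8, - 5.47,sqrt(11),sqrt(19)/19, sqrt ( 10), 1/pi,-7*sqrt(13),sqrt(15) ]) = [-7*sqrt( 13 ), - 5*sqrt( 5), - 5.47,-4.81, - 4.07 , -4 * sqrt( 11)/11,sqrt( 19)/19, 1/pi,3/8,sqrt(  2)/2, 1, pi, sqrt(10) , sqrt( 11) , sqrt( 15 ), sqrt( 17 )]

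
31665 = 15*2111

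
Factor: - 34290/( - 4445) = 2^1*3^3*7^( - 1) = 54/7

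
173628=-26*( - 6678 ) 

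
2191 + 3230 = 5421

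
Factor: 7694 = 2^1*3847^1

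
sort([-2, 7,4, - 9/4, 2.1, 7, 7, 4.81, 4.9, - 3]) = [-3, - 9/4, - 2, 2.1, 4,  4.81, 4.9,7, 7, 7 ] 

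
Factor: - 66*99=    -2^1*3^3*11^2 = - 6534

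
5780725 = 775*7459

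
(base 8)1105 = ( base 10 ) 581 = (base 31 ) in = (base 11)489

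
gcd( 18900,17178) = 42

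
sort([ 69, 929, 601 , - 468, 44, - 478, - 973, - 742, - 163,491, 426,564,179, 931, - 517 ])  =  [ - 973, - 742,-517, - 478, - 468, - 163, 44, 69,  179, 426,491, 564, 601, 929 , 931] 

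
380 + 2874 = 3254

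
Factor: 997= 997^1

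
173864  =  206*844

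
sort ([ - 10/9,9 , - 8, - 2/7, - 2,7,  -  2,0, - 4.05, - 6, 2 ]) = [ - 8, - 6,- 4.05, - 2, - 2, - 10/9, - 2/7,0, 2,7, 9]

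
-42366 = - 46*921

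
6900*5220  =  36018000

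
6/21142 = 3/10571 = 0.00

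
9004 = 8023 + 981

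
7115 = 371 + 6744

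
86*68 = 5848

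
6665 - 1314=5351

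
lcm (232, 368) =10672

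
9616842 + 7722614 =17339456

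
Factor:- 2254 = - 2^1*7^2*23^1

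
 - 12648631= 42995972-55644603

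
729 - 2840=-2111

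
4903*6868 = 33673804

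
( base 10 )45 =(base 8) 55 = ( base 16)2d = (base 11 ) 41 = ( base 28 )1H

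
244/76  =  61/19 = 3.21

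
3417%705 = 597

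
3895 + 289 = 4184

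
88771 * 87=7723077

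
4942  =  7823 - 2881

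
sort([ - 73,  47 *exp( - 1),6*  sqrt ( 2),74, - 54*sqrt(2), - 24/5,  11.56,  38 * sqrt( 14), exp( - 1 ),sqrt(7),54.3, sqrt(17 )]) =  [ - 54*sqrt( 2), - 73, - 24/5,exp( - 1 )  ,  sqrt(7),  sqrt(17),6*sqrt(2),  11.56, 47*exp( - 1), 54.3,74,38 *sqrt(14) ] 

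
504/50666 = 36/3619 = 0.01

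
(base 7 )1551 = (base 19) 1DG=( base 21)18F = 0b1001110000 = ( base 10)624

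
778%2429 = 778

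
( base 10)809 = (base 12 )575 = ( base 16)329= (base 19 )24b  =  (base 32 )P9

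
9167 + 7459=16626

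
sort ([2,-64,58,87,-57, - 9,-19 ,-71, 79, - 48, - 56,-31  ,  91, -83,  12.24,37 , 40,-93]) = [- 93,-83 ,-71,-64, - 57 , - 56,-48, - 31,  -  19,  -  9, 2,12.24, 37, 40,58,79 , 87,91 ]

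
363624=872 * 417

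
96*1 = 96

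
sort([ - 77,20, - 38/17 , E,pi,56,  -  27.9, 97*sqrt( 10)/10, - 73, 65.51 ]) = [ - 77, - 73, - 27.9,  -  38/17, E , pi,20, 97 * sqrt(10 ) /10,56, 65.51]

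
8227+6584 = 14811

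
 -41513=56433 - 97946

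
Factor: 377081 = 47^1*71^1*113^1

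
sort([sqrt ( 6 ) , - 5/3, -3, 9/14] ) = [ - 3, - 5/3,  9/14, sqrt( 6 )] 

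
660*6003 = 3961980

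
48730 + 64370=113100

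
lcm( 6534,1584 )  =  52272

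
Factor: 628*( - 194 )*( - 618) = 2^4*3^1*97^1*103^1*157^1  =  75292176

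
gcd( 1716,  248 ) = 4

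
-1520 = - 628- 892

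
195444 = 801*244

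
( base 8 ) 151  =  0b1101001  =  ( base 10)105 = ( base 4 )1221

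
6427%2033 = 328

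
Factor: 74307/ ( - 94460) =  - 2^ (-2 )*3^1*5^( - 1)* 17^1 * 31^1*47^1*4723^( - 1) 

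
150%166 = 150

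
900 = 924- 24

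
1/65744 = 1/65744 = 0.00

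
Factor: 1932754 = 2^1*966377^1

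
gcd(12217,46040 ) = 1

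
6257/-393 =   -  6257/393 = - 15.92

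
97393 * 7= 681751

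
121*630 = 76230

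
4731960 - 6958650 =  - 2226690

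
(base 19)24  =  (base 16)2A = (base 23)1J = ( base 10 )42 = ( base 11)39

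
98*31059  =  3043782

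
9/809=9/809 = 0.01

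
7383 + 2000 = 9383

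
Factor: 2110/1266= 3^( - 1) *5^1 = 5/3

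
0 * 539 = 0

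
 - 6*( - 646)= 3876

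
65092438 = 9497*6854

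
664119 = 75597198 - 74933079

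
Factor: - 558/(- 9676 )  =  2^(  -  1 )*3^2* 31^1*41^ (  -  1) *59^(-1 ) = 279/4838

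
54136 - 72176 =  - 18040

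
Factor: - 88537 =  - 29^1*43^1 * 71^1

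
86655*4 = 346620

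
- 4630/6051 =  - 1+1421/6051 = - 0.77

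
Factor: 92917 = 11^1*8447^1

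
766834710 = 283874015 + 482960695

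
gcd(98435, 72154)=1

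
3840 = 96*40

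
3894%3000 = 894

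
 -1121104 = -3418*328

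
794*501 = 397794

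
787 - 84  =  703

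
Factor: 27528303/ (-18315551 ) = - 3^1*11^1*367^1  *2273^1*18315551^ (  -  1 )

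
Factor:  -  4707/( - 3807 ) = 3^( - 2) * 47^( - 1)*523^1 = 523/423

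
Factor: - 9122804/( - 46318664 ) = 2^( - 1 ) * 7^( - 1 )*31^1*97^( - 1)*8527^(-1) *73571^1 = 2280701/11579666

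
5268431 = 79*66689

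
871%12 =7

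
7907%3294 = 1319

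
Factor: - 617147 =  -617147^1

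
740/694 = 1+ 23/347 = 1.07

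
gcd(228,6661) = 1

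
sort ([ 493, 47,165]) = [ 47,165,493 ]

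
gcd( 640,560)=80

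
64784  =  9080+55704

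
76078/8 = 9509 +3/4 = 9509.75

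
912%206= 88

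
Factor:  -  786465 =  - 3^2*5^1*17477^1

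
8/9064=1/1133 = 0.00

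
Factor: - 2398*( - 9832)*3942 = 2^5*3^3*11^1*73^1*109^1 * 1229^1 =92941070112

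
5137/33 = 155 + 2/3=155.67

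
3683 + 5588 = 9271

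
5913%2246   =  1421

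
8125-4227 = 3898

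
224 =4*56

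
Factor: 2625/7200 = 35/96 = 2^( - 5 ) * 3^( - 1 )  *  5^1 * 7^1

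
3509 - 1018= 2491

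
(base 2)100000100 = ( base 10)260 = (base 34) 7m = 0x104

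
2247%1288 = 959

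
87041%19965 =7181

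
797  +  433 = 1230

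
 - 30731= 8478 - 39209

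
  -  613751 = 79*(  -  7769 ) 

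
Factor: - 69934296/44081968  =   - 2^( - 1)*3^1 * 7^ ( - 2)*59^( - 1)*953^( - 1)*2913929^1 = - 8741787/5510246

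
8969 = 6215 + 2754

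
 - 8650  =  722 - 9372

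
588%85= 78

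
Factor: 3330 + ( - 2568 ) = 762 =2^1*3^1*127^1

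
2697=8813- 6116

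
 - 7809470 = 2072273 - 9881743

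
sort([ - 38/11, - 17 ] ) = [-17, - 38/11]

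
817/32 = 25 + 17/32=25.53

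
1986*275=546150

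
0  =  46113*0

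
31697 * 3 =95091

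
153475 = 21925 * 7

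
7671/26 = 295 + 1/26 = 295.04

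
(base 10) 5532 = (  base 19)f63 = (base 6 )41340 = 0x159C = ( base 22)b9a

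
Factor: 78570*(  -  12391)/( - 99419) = 973560870/99419  =  2^1*3^4*5^1 * 37^( - 1)*97^1*2687^( - 1)  *12391^1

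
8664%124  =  108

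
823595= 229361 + 594234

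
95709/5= 19141 + 4/5 = 19141.80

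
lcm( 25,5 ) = 25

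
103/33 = 103/33 = 3.12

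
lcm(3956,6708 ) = 154284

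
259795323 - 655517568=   -  395722245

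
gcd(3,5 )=1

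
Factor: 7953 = 3^1*11^1*241^1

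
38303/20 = 1915  +  3/20 = 1915.15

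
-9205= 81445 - 90650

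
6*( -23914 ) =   -  143484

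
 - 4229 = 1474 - 5703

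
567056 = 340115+226941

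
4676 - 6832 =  - 2156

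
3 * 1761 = 5283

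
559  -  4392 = - 3833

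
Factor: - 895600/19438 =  - 447800/9719 = - 2^3 * 5^2*2239^1*9719^ (  -  1) 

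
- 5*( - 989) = 4945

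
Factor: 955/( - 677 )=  - 5^1 * 191^1 *677^(-1 )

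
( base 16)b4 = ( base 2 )10110100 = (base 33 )5f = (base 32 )5k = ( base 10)180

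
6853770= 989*6930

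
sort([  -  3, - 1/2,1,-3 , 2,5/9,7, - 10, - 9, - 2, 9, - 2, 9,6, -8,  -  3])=[ - 10, - 9 ,-8,-3,-3,-3, - 2,-2, - 1/2,  5/9,1,2,6,7,9, 9 ]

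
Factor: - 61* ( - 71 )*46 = 2^1 * 23^1*61^1*71^1 = 199226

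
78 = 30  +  48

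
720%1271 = 720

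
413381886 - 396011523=17370363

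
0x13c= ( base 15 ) 161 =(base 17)11a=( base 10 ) 316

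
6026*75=451950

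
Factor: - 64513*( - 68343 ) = 4409011959  =  3^1*11^1*19^1*109^1 *64513^1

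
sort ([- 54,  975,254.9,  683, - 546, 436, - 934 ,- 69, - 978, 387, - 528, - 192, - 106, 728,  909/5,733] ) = [ - 978, - 934,- 546, - 528, - 192, - 106,- 69,-54,  909/5, 254.9,  387,436, 683,728, 733,975]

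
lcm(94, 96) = 4512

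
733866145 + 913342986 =1647209131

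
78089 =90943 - 12854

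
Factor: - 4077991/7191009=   -  3^( -2)*7^( - 1) * 43^1*94837^1*114143^( - 1 ) 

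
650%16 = 10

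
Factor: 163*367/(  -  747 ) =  - 3^( - 2) * 83^( - 1) * 163^1*367^1 = - 59821/747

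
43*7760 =333680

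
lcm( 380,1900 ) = 1900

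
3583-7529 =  - 3946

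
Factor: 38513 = 19^1*2027^1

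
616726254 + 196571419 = 813297673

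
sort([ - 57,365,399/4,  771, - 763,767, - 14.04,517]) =[ - 763,-57, - 14.04,399/4, 365,517, 767, 771]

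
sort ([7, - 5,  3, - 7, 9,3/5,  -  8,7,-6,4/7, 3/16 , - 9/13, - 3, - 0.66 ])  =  [ - 8,- 7,-6, - 5, - 3, - 9/13,-0.66,3/16, 4/7,  3/5, 3, 7, 7,  9] 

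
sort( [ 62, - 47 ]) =[-47,62]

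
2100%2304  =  2100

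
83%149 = 83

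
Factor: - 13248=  - 2^6*3^2 * 23^1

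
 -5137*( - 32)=164384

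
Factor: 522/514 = 261/257 = 3^2*29^1*257^(-1 )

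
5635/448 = 12 +37/64 = 12.58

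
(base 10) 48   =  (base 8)60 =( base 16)30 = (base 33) 1F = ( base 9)53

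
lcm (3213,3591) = 61047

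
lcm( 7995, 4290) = 175890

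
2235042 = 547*4086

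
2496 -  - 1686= 4182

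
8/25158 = 4/12579=0.00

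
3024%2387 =637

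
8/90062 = 4/45031 = 0.00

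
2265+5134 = 7399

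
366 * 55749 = 20404134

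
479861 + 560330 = 1040191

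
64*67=4288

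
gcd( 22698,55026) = 18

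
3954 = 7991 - 4037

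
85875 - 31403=54472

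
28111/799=35+146/799 = 35.18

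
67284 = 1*67284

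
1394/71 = 19 + 45/71=19.63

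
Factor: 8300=2^2*  5^2*83^1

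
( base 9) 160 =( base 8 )207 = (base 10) 135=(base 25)5A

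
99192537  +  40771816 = 139964353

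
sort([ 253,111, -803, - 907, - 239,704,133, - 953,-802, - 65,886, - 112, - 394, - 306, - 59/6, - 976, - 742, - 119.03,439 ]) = [ - 976, - 953, - 907,-803, - 802, - 742, - 394, - 306,- 239,  -  119.03,  -  112, - 65, - 59/6,  111,133, 253,439,704, 886]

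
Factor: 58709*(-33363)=-3^2*7^1*11^1 * 337^1*8387^1 = -  1958708367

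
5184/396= 13+ 1/11 = 13.09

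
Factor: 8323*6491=54024593 = 7^1*29^1* 41^1 * 6491^1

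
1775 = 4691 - 2916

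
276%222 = 54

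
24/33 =8/11 = 0.73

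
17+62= 79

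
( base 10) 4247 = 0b1000010010111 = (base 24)78N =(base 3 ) 12211022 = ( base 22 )8h1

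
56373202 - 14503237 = 41869965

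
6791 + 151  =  6942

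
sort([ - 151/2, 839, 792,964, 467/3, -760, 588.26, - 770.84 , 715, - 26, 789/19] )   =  [  -  770.84, - 760, - 151/2,-26,789/19, 467/3, 588.26, 715, 792, 839, 964 ]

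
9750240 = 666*14640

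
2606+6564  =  9170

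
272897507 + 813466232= 1086363739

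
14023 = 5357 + 8666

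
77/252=11/36 = 0.31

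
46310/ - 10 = - 4631 +0/1 = -4631.00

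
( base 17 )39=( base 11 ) 55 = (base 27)26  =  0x3c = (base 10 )60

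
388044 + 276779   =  664823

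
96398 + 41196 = 137594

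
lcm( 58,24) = 696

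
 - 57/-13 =4  +  5/13 = 4.38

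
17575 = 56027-38452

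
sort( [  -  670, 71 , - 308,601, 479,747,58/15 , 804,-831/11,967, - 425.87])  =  [ - 670, -425.87, - 308, - 831/11,58/15,71,479,601,747, 804,967]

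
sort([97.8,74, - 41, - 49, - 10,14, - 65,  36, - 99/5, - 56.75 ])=[ - 65,  -  56.75, - 49,-41, -99/5, - 10,14,36,74,97.8]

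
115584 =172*672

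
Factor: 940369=940369^1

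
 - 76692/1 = -76692 = -  76692.00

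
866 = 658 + 208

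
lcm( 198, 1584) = 1584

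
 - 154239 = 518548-672787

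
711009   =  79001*9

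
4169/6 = 4169/6 = 694.83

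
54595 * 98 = 5350310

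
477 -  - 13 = 490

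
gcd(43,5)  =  1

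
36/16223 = 36/16223= 0.00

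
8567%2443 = 1238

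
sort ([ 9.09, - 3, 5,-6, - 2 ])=[ - 6, - 3, - 2, 5, 9.09] 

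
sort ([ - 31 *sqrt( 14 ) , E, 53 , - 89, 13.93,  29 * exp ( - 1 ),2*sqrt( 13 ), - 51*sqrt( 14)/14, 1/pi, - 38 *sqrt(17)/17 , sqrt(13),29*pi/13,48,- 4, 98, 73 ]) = [ - 31*sqrt(14), - 89, - 51 * sqrt( 14)/14,-38*sqrt (17 ) /17, - 4, 1/pi, E,sqrt( 13 ) , 29 * pi/13,2*sqrt( 13), 29*exp( - 1), 13.93,48, 53 , 73, 98 ]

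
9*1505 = 13545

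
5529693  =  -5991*( - 923) 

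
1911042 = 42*45501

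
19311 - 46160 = -26849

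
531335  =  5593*95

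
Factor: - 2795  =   -5^1*13^1*43^1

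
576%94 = 12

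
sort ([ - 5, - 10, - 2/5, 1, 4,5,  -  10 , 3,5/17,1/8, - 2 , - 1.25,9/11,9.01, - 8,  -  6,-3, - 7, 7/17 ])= [-10, - 10,-8,-7, - 6, - 5,-3, - 2, - 1.25, - 2/5,  1/8,5/17, 7/17, 9/11,  1 , 3,4, 5, 9.01 ]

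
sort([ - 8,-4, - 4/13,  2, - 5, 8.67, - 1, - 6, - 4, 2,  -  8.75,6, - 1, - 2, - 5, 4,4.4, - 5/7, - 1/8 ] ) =[ -8.75, - 8, - 6, - 5, - 5,  -  4, - 4, - 2, -1 , - 1, - 5/7 ,-4/13,-1/8, 2, 2, 4,4.4, 6, 8.67]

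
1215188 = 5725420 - 4510232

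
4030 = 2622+1408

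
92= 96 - 4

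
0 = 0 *69446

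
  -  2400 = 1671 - 4071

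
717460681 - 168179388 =549281293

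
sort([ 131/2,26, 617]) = [26 , 131/2,617 ]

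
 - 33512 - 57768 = -91280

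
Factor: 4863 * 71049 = 345511287 = 3^2*11^1*1621^1*2153^1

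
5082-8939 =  - 3857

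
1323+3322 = 4645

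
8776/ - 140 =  - 2194/35 = -  62.69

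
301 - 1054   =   - 753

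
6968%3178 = 612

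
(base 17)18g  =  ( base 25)HG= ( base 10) 441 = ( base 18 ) 169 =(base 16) 1b9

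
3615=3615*1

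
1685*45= 75825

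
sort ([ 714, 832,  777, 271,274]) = [271,274 , 714,777,832 ]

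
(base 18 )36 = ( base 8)74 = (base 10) 60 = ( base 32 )1S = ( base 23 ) 2E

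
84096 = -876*( - 96 ) 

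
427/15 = 427/15 = 28.47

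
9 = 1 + 8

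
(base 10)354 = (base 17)13E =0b101100010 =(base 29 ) C6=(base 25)E4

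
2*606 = 1212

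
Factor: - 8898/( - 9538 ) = 4449/4769=3^1*19^( - 1 )*251^( - 1)*1483^1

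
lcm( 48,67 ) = 3216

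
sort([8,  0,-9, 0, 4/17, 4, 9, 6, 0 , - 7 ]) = [ -9, - 7,0, 0 , 0, 4/17, 4, 6,8, 9]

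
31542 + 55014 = 86556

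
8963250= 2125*4218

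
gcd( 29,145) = 29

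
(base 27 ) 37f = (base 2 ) 100101010111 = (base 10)2391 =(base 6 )15023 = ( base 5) 34031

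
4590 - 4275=315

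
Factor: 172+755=927 = 3^2 *103^1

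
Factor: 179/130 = 2^(-1 ) * 5^( - 1 ) *13^ (-1 )*179^1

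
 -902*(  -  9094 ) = 8202788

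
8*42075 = 336600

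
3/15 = 1/5 = 0.20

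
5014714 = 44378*113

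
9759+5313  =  15072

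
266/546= 19/39= 0.49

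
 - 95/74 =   -  2 + 53/74 = - 1.28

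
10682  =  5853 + 4829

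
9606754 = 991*9694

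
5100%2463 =174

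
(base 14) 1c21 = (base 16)1405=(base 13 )2443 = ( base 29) 62l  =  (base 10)5125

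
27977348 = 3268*8561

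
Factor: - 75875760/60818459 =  - 2^4*3^2*5^1*13^(- 1 )*17^1*6199^1*4678343^(-1 ) 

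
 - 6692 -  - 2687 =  - 4005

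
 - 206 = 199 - 405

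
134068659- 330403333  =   - 196334674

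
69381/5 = 69381/5 = 13876.20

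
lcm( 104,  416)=416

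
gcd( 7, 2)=1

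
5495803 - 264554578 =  - 259058775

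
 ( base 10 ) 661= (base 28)NH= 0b1010010101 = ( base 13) 3bb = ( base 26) PB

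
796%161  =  152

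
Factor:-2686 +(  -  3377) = - 3^1 * 43^1*47^1 = - 6063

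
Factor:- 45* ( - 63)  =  3^4 * 5^1*7^1 = 2835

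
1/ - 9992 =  - 1+9991/9992 =- 0.00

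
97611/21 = 32537/7 = 4648.14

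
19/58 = 19/58 = 0.33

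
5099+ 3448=8547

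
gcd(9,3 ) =3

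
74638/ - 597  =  - 74638/597 = -  125.02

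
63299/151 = 63299/151 = 419.20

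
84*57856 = 4859904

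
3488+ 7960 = 11448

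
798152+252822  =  1050974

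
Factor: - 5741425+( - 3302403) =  - 2^2  *  157^1*14401^1 = - 9043828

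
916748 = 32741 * 28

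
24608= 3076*8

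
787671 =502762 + 284909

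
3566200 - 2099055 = 1467145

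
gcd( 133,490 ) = 7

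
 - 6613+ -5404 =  - 12017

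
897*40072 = 35944584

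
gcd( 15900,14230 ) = 10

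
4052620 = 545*7436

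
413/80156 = 413/80156 = 0.01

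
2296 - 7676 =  - 5380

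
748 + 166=914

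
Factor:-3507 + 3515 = 2^3 = 8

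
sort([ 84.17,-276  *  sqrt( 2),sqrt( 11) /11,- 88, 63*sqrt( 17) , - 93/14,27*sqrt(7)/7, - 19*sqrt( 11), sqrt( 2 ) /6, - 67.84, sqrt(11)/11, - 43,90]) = [ - 276*sqrt( 2 ),  -  88, - 67.84, - 19*sqrt( 11), - 43,  -  93/14 , sqrt( 2)/6, sqrt( 11)/11,  sqrt( 11 ) /11,27  *  sqrt(7)/7 , 84.17, 90, 63  *  sqrt(17)]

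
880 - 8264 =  - 7384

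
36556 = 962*38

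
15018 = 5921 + 9097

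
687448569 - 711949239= - 24500670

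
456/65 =7 + 1/65 = 7.02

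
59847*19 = 1137093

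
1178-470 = 708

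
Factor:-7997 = -11^1*727^1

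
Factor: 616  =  2^3*7^1*11^1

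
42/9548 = 3/682=0.00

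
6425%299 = 146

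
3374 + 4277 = 7651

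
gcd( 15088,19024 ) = 656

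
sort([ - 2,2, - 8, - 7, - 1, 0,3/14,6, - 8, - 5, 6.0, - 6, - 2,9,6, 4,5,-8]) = [ - 8, - 8, -8, - 7,  -  6, - 5 ,-2, - 2, - 1 , 0, 3/14,2,4 , 5,6,6.0,6,9 ] 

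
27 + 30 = 57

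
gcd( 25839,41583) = 3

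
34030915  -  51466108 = -17435193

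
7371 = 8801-1430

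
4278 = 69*62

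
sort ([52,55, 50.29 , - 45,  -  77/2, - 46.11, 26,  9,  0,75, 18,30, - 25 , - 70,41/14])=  [ - 70,-46.11, - 45, - 77/2, - 25,0,41/14,9, 18, 26,30, 50.29,52, 55, 75 ]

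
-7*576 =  - 4032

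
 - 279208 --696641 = 417433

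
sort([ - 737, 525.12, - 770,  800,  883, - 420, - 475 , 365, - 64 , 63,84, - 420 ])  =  [ - 770, - 737,  -  475 , - 420,-420, - 64,63, 84 , 365 , 525.12,800,  883 ]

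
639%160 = 159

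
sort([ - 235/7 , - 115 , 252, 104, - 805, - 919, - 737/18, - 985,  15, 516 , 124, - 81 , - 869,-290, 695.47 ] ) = [ - 985, - 919 , - 869,  -  805, - 290, - 115, - 81 , - 737/18, - 235/7,15, 104,  124 , 252, 516,695.47]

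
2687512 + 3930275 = 6617787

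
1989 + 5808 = 7797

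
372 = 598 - 226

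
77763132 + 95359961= 173123093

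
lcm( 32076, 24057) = 96228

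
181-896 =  - 715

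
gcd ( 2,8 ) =2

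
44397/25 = 1775 + 22/25 = 1775.88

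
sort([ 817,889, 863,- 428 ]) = [ - 428,817,863, 889]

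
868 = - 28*( - 31 )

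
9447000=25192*375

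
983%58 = 55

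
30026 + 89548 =119574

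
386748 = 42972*9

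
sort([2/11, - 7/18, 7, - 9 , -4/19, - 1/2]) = [ - 9, - 1/2,-7/18, - 4/19, 2/11, 7 ] 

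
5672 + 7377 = 13049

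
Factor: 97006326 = 2^1*3^1*151^1*107071^1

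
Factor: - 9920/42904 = -40/173 = - 2^3*5^1 * 173^( - 1)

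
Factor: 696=2^3*3^1*29^1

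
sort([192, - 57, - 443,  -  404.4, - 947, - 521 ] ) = [  -  947, - 521, - 443,  -  404.4, - 57, 192]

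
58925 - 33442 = 25483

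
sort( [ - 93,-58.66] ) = [ - 93, - 58.66] 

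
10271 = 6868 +3403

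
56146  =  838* 67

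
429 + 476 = 905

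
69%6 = 3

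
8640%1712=80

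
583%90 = 43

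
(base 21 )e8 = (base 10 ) 302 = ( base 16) 12E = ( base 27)B5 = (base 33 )95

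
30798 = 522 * 59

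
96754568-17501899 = 79252669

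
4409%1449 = 62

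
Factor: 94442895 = 3^3 *5^1*31^1*22567^1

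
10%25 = 10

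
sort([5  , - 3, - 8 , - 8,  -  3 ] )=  [ - 8, - 8,-3, - 3,5 ] 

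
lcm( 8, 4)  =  8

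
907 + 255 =1162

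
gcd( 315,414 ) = 9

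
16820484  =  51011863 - 34191379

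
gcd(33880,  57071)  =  7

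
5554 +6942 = 12496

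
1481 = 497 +984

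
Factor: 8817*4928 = 2^6*3^1 * 7^1*11^1 *2939^1 = 43450176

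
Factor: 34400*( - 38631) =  - 1328906400=-2^5*3^1*5^2 * 43^1* 79^1*163^1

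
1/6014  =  1/6014 = 0.00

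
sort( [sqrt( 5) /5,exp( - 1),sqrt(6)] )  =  [exp( - 1),sqrt( 5)/5,sqrt(6)] 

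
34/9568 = 17/4784= 0.00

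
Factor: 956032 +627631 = 1583663 = 607^1*2609^1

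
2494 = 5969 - 3475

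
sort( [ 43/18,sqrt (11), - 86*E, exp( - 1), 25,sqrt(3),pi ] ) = [- 86*E, exp(-1),sqrt(3), 43/18,pi, sqrt( 11), 25 ]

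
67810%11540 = 10110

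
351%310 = 41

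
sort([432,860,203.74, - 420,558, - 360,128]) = [ - 420, - 360,128,203.74,432,558, 860]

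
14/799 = 14/799 =0.02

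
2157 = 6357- 4200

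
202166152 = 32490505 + 169675647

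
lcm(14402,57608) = 57608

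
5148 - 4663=485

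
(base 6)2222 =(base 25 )ki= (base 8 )1006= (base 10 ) 518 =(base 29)HP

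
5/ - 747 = -5/747 = - 0.01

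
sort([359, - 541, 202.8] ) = [ - 541, 202.8, 359 ]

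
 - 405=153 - 558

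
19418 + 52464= 71882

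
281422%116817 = 47788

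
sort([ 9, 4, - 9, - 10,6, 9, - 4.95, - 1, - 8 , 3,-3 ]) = [  -  10, - 9, - 8, - 4.95, - 3, -1, 3,4, 6, 9, 9 ] 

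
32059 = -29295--61354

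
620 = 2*310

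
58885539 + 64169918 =123055457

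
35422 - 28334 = 7088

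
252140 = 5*50428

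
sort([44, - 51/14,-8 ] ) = [ - 8,  -  51/14, 44 ]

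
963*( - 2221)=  - 2138823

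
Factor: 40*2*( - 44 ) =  - 2^6*5^1*11^1 = -3520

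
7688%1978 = 1754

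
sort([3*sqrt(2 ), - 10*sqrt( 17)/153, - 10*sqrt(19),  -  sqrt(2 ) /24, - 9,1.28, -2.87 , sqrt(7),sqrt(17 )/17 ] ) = [ - 10*sqrt (19), - 9, - 2.87 ,  -  10*sqrt( 17 )/153, - sqrt(2 )/24  ,  sqrt(17 ) /17, 1.28, sqrt (7 ), 3*sqrt (2) ]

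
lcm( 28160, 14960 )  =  478720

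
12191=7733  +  4458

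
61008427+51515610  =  112524037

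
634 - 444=190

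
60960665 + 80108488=141069153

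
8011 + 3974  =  11985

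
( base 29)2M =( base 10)80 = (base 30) 2k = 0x50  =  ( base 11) 73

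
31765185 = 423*75095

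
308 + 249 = 557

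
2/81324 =1/40662 = 0.00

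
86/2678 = 43/1339 = 0.03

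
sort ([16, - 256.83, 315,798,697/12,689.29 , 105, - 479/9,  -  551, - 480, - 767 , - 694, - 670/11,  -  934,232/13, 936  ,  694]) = [ - 934, - 767, - 694, - 551,  -  480,  -  256.83,- 670/11, - 479/9,16, 232/13, 697/12,105, 315,689.29,  694,798  ,  936 ] 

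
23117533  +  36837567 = 59955100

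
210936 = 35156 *6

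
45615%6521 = 6489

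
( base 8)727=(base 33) E9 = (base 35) dg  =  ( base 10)471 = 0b111010111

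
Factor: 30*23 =690= 2^1*3^1*5^1*23^1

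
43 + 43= 86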